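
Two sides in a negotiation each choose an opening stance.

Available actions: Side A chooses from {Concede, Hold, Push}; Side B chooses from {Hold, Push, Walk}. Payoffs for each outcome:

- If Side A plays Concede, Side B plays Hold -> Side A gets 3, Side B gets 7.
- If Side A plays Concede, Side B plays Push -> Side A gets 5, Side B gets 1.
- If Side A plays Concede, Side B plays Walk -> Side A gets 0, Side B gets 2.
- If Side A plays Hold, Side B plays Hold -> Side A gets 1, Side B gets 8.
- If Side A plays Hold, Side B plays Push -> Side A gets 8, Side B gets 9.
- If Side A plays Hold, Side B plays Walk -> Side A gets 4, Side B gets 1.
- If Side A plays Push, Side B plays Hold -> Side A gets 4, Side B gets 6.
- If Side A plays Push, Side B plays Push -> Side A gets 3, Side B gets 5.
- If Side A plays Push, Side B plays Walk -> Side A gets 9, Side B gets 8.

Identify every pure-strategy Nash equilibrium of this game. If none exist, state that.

(Hold, Push); (Push, Walk)

Side A against Hold: payoffs 3, 1, 4 → best response Push.
Side A against Push: payoffs 5, 8, 3 → best response Hold.
Side A against Walk: payoffs 0, 4, 9 → best response Push.
Side B against Concede: payoffs 7, 1, 2 → best response Hold.
Side B against Hold: payoffs 8, 9, 1 → best response Push.
Side B against Push: payoffs 6, 5, 8 → best response Walk.
Mutual best responses: (Hold, Push); (Push, Walk).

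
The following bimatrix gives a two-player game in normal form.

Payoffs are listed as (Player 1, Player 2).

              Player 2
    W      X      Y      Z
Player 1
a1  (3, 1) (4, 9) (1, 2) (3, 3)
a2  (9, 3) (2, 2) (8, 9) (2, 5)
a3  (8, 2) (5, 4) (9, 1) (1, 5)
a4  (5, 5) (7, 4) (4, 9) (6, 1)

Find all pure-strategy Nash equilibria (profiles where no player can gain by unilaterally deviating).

There is no pure-strategy Nash equilibrium.

(a1, W): Player 1 can switch to a2 (3 → 9). Not NE.
(a1, X): Player 1 can switch to a3 (4 → 5). Not NE.
(a1, Y): Player 1 can switch to a2 (1 → 8). Not NE.
(a1, Z): Player 1 can switch to a4 (3 → 6). Not NE.
(a2, W): Player 2 can switch to Y (3 → 9). Not NE.
(a2, X): Player 1 can switch to a1 (2 → 4). Not NE.
(a2, Y): Player 1 can switch to a3 (8 → 9). Not NE.
(a2, Z): Player 1 can switch to a1 (2 → 3). Not NE.
(The remaining 8 profiles each have a profitable deviation by the same check.)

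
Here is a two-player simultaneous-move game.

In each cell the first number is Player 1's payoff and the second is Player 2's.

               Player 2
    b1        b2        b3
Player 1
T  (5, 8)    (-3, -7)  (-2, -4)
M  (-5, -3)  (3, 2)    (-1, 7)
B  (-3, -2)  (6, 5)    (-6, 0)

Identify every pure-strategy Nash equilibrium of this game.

Player 1 against b1: payoffs 5, -5, -3 → best response T.
Player 1 against b2: payoffs -3, 3, 6 → best response B.
Player 1 against b3: payoffs -2, -1, -6 → best response M.
Player 2 against T: payoffs 8, -7, -4 → best response b1.
Player 2 against M: payoffs -3, 2, 7 → best response b3.
Player 2 against B: payoffs -2, 5, 0 → best response b2.
Mutual best responses: (T, b1); (M, b3); (B, b2).

Pure-strategy Nash equilibria: (T, b1), (M, b3), (B, b2)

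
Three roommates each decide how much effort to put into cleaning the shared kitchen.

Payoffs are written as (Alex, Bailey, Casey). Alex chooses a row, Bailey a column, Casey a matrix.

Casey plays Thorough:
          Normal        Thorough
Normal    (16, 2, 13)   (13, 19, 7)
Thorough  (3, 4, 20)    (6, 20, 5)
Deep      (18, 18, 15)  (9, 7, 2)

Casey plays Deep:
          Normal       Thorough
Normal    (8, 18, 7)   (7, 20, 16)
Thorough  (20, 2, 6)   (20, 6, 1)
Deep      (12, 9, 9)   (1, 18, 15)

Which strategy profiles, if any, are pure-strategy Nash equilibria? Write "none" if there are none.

(Deep, Normal, Thorough)

(Normal, Normal, Thorough): Alex can switch to Deep (16 → 18). Not NE.
(Normal, Normal, Deep): Alex can switch to Thorough (8 → 20). Not NE.
(Normal, Thorough, Thorough): Casey can switch to Deep (7 → 16). Not NE.
(Normal, Thorough, Deep): Alex can switch to Thorough (7 → 20). Not NE.
(Thorough, Normal, Thorough): Alex can switch to Normal (3 → 16). Not NE.
(Thorough, Normal, Deep): Bailey can switch to Thorough (2 → 6). Not NE.
(Thorough, Thorough, Thorough): Alex can switch to Normal (6 → 13). Not NE.
(Thorough, Thorough, Deep): Casey can switch to Thorough (1 → 5). Not NE.
(Deep, Normal, Thorough): Alex gets 18, best alternative 16; Bailey gets 18, best alternative 7; Casey gets 15, best alternative 9. No profitable deviation — NE.
(The remaining 3 profiles each have a profitable deviation by the same check.)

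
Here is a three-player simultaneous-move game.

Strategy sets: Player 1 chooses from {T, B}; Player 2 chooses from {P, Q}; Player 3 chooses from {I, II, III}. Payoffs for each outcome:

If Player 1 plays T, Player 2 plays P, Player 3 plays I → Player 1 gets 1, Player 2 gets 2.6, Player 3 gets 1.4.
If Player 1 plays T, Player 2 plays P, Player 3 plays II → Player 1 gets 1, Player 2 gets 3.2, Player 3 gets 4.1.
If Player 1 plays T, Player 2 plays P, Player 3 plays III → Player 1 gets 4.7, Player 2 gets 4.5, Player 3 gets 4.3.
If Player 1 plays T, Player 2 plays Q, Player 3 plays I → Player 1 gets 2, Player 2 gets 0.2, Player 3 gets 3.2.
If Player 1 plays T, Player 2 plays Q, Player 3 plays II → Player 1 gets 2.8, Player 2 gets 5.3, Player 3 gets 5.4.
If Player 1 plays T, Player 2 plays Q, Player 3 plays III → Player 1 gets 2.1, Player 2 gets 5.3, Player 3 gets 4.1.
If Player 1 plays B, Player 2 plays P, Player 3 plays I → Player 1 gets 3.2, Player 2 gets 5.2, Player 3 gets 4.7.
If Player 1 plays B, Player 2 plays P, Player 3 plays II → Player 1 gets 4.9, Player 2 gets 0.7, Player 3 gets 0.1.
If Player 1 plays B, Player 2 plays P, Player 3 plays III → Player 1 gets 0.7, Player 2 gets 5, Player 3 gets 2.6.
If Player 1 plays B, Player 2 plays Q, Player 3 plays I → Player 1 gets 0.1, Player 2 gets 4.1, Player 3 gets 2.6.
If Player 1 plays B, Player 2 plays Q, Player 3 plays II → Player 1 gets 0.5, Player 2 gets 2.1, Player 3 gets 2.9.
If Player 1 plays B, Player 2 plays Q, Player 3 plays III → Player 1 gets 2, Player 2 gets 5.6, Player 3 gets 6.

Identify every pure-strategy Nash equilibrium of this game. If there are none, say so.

Pure-strategy Nash equilibria: (T, Q, II); (B, P, I)

(T, P, I): Player 1 can switch to B (1 → 3.2). Not NE.
(T, P, II): Player 1 can switch to B (1 → 4.9). Not NE.
(T, P, III): Player 2 can switch to Q (4.5 → 5.3). Not NE.
(T, Q, I): Player 2 can switch to P (0.2 → 2.6). Not NE.
(T, Q, II): Player 1 gets 2.8, best alternative 0.5; Player 2 gets 5.3, best alternative 3.2; Player 3 gets 5.4, best alternative 4.1. No profitable deviation — NE.
(T, Q, III): Player 3 can switch to II (4.1 → 5.4). Not NE.
(B, P, I): Player 1 gets 3.2, best alternative 1; Player 2 gets 5.2, best alternative 4.1; Player 3 gets 4.7, best alternative 2.6. No profitable deviation — NE.
(B, P, II): Player 2 can switch to Q (0.7 → 2.1). Not NE.
(B, P, III): Player 1 can switch to T (0.7 → 4.7). Not NE.
(B, Q, I): Player 1 can switch to T (0.1 → 2). Not NE.
(The remaining 2 profiles each have a profitable deviation by the same check.)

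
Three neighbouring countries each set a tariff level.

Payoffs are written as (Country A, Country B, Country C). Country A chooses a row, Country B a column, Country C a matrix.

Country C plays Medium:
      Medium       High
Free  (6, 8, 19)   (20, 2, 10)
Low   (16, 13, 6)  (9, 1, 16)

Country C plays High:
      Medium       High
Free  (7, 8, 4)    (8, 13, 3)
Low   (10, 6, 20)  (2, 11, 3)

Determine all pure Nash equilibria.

(Free, Medium, Medium): Country A can switch to Low (6 → 16). Not NE.
(Free, Medium, High): Country A can switch to Low (7 → 10). Not NE.
(Free, High, Medium): Country B can switch to Medium (2 → 8). Not NE.
(Free, High, High): Country C can switch to Medium (3 → 10). Not NE.
(Low, Medium, Medium): Country C can switch to High (6 → 20). Not NE.
(Low, Medium, High): Country B can switch to High (6 → 11). Not NE.
(Low, High, Medium): Country A can switch to Free (9 → 20). Not NE.
(Low, High, High): Country A can switch to Free (2 → 8). Not NE.

No pure-strategy Nash equilibrium.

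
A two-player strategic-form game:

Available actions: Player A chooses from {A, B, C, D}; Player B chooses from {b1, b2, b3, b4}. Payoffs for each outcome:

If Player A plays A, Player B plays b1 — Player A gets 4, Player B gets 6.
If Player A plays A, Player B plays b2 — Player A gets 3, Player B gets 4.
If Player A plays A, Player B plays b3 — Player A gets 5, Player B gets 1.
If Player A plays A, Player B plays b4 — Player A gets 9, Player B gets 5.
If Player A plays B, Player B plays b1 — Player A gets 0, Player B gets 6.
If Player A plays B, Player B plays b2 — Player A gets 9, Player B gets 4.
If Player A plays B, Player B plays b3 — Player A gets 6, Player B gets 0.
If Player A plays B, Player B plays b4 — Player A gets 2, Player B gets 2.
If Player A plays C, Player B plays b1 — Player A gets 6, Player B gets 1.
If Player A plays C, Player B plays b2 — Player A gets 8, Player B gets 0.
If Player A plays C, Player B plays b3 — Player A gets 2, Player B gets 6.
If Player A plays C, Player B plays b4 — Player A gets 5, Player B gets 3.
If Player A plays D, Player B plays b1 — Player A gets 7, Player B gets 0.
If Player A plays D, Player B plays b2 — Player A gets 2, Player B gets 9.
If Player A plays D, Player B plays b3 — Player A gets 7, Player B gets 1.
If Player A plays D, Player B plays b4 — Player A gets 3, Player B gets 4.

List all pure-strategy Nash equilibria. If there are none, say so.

Player A against b1: payoffs 4, 0, 6, 7 → best response D.
Player A against b2: payoffs 3, 9, 8, 2 → best response B.
Player A against b3: payoffs 5, 6, 2, 7 → best response D.
Player A against b4: payoffs 9, 2, 5, 3 → best response A.
Player B against A: payoffs 6, 4, 1, 5 → best response b1.
Player B against B: payoffs 6, 4, 0, 2 → best response b1.
Player B against C: payoffs 1, 0, 6, 3 → best response b3.
Player B against D: payoffs 0, 9, 1, 4 → best response b2.
No profile is a mutual best response for all players.

There is no pure-strategy Nash equilibrium.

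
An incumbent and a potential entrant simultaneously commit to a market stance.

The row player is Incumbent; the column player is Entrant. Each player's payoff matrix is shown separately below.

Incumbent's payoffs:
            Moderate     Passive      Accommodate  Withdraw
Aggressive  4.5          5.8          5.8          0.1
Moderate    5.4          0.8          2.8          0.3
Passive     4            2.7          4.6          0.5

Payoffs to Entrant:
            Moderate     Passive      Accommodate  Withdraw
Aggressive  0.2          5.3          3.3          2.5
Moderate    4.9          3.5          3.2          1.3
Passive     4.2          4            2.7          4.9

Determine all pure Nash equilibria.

Mark each player's best response to every combination of opponents' strategies; a profile where every player is best-responding is a pure Nash equilibrium.
Incumbent against Moderate: payoffs 4.5, 5.4, 4 → best response Moderate.
Incumbent against Passive: payoffs 5.8, 0.8, 2.7 → best response Aggressive.
Incumbent against Accommodate: payoffs 5.8, 2.8, 4.6 → best response Aggressive.
Incumbent against Withdraw: payoffs 0.1, 0.3, 0.5 → best response Passive.
Entrant against Aggressive: payoffs 0.2, 5.3, 3.3, 2.5 → best response Passive.
Entrant against Moderate: payoffs 4.9, 3.5, 3.2, 1.3 → best response Moderate.
Entrant against Passive: payoffs 4.2, 4, 2.7, 4.9 → best response Withdraw.
Mutual best responses: (Aggressive, Passive); (Moderate, Moderate); (Passive, Withdraw).

The pure Nash equilibria are (Aggressive, Passive); (Moderate, Moderate); (Passive, Withdraw).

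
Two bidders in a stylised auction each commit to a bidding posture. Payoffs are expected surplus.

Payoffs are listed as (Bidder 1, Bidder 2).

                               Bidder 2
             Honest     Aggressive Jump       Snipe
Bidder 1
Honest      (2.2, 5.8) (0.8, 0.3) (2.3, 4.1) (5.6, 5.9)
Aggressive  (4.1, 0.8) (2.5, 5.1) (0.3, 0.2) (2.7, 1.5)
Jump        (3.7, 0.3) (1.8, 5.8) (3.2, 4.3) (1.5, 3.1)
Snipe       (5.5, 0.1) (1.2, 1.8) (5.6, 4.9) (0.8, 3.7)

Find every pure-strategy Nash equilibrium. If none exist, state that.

The pure Nash equilibria are (Honest, Snipe); (Aggressive, Aggressive); (Snipe, Jump).

(Honest, Honest): Bidder 1 can switch to Aggressive (2.2 → 4.1). Not NE.
(Honest, Aggressive): Bidder 1 can switch to Aggressive (0.8 → 2.5). Not NE.
(Honest, Jump): Bidder 1 can switch to Jump (2.3 → 3.2). Not NE.
(Honest, Snipe): Bidder 1 gets 5.6, best alternative 2.7; Bidder 2 gets 5.9, best alternative 5.8. No profitable deviation — NE.
(Aggressive, Honest): Bidder 1 can switch to Snipe (4.1 → 5.5). Not NE.
(Aggressive, Aggressive): Bidder 1 gets 2.5, best alternative 1.8; Bidder 2 gets 5.1, best alternative 1.5. No profitable deviation — NE.
(Aggressive, Jump): Bidder 1 can switch to Honest (0.3 → 2.3). Not NE.
(Aggressive, Snipe): Bidder 1 can switch to Honest (2.7 → 5.6). Not NE.
(Snipe, Jump): Bidder 1 gets 5.6, best alternative 3.2; Bidder 2 gets 4.9, best alternative 3.7. No profitable deviation — NE.
(The remaining 7 profiles each have a profitable deviation by the same check.)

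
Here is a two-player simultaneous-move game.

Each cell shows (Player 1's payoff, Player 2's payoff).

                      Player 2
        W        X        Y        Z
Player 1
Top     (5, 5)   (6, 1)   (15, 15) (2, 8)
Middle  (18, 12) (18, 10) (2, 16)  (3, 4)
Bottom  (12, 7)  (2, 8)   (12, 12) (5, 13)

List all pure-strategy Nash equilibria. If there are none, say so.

(Top, Y) and (Bottom, Z)

(Top, W): Player 1 can switch to Middle (5 → 18). Not NE.
(Top, X): Player 1 can switch to Middle (6 → 18). Not NE.
(Top, Y): Player 1 gets 15, best alternative 12; Player 2 gets 15, best alternative 8. No profitable deviation — NE.
(Top, Z): Player 1 can switch to Middle (2 → 3). Not NE.
(Middle, W): Player 2 can switch to Y (12 → 16). Not NE.
(Middle, X): Player 2 can switch to W (10 → 12). Not NE.
(Middle, Y): Player 1 can switch to Top (2 → 15). Not NE.
(Middle, Z): Player 1 can switch to Bottom (3 → 5). Not NE.
(Bottom, W): Player 1 can switch to Middle (12 → 18). Not NE.
(Bottom, X): Player 1 can switch to Top (2 → 6). Not NE.
(Bottom, Y): Player 1 can switch to Top (12 → 15). Not NE.
(Bottom, Z): Player 1 gets 5, best alternative 3; Player 2 gets 13, best alternative 12. No profitable deviation — NE.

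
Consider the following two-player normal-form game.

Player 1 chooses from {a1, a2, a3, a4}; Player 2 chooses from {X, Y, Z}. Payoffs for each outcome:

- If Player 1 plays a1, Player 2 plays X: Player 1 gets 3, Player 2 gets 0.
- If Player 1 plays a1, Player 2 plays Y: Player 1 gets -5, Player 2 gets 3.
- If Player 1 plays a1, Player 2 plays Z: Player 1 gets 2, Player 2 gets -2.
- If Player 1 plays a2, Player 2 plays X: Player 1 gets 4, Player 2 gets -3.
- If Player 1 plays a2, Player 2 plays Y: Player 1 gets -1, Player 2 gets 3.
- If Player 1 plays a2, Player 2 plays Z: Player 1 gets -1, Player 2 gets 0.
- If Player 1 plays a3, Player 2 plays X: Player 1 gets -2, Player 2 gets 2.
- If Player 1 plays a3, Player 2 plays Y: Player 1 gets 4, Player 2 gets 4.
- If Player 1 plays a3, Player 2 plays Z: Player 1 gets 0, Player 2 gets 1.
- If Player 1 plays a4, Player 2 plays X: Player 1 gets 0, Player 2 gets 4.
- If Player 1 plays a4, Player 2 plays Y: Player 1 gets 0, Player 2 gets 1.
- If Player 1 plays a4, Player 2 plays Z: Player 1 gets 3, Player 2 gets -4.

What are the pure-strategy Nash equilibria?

The unique pure-strategy Nash equilibrium is (a3, Y).

For each player, find the best response to each opponent profile; mutual best responses are the pure NE.
Player 1 against X: payoffs 3, 4, -2, 0 → best response a2.
Player 1 against Y: payoffs -5, -1, 4, 0 → best response a3.
Player 1 against Z: payoffs 2, -1, 0, 3 → best response a4.
Player 2 against a1: payoffs 0, 3, -2 → best response Y.
Player 2 against a2: payoffs -3, 3, 0 → best response Y.
Player 2 against a3: payoffs 2, 4, 1 → best response Y.
Player 2 against a4: payoffs 4, 1, -4 → best response X.
Mutual best responses: (a3, Y).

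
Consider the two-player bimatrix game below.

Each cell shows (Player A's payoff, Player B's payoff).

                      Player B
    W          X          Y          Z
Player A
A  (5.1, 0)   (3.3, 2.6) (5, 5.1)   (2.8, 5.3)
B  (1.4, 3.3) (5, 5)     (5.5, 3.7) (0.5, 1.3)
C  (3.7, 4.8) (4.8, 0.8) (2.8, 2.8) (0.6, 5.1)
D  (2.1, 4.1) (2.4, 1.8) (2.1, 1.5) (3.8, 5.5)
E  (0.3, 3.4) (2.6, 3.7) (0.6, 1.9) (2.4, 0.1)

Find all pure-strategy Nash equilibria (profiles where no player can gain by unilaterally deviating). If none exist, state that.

(A, W): Player B can switch to X (0 → 2.6). Not NE.
(A, X): Player A can switch to B (3.3 → 5). Not NE.
(A, Y): Player A can switch to B (5 → 5.5). Not NE.
(A, Z): Player A can switch to D (2.8 → 3.8). Not NE.
(B, W): Player A can switch to A (1.4 → 5.1). Not NE.
(B, X): Player A gets 5, best alternative 4.8; Player B gets 5, best alternative 3.7. No profitable deviation — NE.
(B, Y): Player B can switch to X (3.7 → 5). Not NE.
(D, Z): Player A gets 3.8, best alternative 2.8; Player B gets 5.5, best alternative 4.1. No profitable deviation — NE.
(The remaining 12 profiles each have a profitable deviation by the same check.)

The pure Nash equilibria are (B, X), (D, Z).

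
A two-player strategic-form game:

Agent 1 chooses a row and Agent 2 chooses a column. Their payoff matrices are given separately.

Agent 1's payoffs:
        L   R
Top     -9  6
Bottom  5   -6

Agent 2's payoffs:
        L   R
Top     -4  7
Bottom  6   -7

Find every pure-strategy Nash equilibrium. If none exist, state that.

(Top, R), (Bottom, L)

Mark each player's best response to every combination of opponents' strategies; a profile where every player is best-responding is a pure Nash equilibrium.
Agent 1 against L: payoffs -9, 5 → best response Bottom.
Agent 1 against R: payoffs 6, -6 → best response Top.
Agent 2 against Top: payoffs -4, 7 → best response R.
Agent 2 against Bottom: payoffs 6, -7 → best response L.
Mutual best responses: (Top, R); (Bottom, L).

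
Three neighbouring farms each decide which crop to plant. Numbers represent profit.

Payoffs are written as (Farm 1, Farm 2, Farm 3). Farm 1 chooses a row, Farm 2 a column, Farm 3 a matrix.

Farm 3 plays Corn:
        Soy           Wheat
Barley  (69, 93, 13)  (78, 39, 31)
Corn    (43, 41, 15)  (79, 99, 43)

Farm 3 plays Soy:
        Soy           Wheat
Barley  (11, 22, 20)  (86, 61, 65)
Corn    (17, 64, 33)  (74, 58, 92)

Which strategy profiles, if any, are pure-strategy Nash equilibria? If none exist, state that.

(Barley, Wheat, Soy); (Corn, Soy, Soy)

For each player, find the best response to each opponent profile; mutual best responses are the pure NE.
Farm 1 against (Soy, Corn): payoffs 69, 43 → best response Barley.
Farm 1 against (Soy, Soy): payoffs 11, 17 → best response Corn.
Farm 1 against (Wheat, Corn): payoffs 78, 79 → best response Corn.
Farm 1 against (Wheat, Soy): payoffs 86, 74 → best response Barley.
Farm 2 against (Barley, Corn): payoffs 93, 39 → best response Soy.
Farm 2 against (Barley, Soy): payoffs 22, 61 → best response Wheat.
Farm 2 against (Corn, Corn): payoffs 41, 99 → best response Wheat.
Farm 2 against (Corn, Soy): payoffs 64, 58 → best response Soy.
Farm 3 against (Barley, Soy): payoffs 13, 20 → best response Soy.
Farm 3 against (Barley, Wheat): payoffs 31, 65 → best response Soy.
Farm 3 against (Corn, Soy): payoffs 15, 33 → best response Soy.
Farm 3 against (Corn, Wheat): payoffs 43, 92 → best response Soy.
Mutual best responses: (Barley, Wheat, Soy); (Corn, Soy, Soy).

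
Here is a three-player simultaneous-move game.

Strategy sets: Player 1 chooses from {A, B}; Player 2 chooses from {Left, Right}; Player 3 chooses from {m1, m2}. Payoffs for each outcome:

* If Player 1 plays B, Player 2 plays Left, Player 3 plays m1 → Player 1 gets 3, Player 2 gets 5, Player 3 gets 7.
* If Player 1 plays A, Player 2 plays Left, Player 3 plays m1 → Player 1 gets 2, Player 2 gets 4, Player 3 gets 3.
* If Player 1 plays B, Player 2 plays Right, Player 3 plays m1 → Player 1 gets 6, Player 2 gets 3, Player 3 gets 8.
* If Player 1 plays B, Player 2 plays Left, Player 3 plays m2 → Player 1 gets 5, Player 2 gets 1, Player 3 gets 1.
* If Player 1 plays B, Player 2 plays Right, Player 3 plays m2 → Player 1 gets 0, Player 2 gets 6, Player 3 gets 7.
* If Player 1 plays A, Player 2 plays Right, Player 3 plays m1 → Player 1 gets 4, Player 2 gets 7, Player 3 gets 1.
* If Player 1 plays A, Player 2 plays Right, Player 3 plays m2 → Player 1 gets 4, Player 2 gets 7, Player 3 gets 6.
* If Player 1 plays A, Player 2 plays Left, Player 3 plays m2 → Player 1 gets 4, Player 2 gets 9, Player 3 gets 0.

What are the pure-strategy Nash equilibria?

For each player, find the best response to each opponent profile; mutual best responses are the pure NE.
Player 1 against (Left, m1): payoffs 2, 3 → best response B.
Player 1 against (Left, m2): payoffs 4, 5 → best response B.
Player 1 against (Right, m1): payoffs 4, 6 → best response B.
Player 1 against (Right, m2): payoffs 4, 0 → best response A.
Player 2 against (A, m1): payoffs 4, 7 → best response Right.
Player 2 against (A, m2): payoffs 9, 7 → best response Left.
Player 2 against (B, m1): payoffs 5, 3 → best response Left.
Player 2 against (B, m2): payoffs 1, 6 → best response Right.
Player 3 against (A, Left): payoffs 3, 0 → best response m1.
Player 3 against (A, Right): payoffs 1, 6 → best response m2.
Player 3 against (B, Left): payoffs 7, 1 → best response m1.
Player 3 against (B, Right): payoffs 8, 7 → best response m1.
Mutual best responses: (B, Left, m1).

Pure NE: (B, Left, m1)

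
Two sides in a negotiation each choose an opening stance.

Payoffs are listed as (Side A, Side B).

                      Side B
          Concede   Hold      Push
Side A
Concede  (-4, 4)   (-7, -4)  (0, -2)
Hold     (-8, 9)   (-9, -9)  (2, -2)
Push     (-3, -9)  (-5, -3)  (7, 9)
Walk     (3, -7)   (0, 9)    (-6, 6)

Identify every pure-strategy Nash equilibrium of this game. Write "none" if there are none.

For each player, find the best response to each opponent profile; mutual best responses are the pure NE.
Side A against Concede: payoffs -4, -8, -3, 3 → best response Walk.
Side A against Hold: payoffs -7, -9, -5, 0 → best response Walk.
Side A against Push: payoffs 0, 2, 7, -6 → best response Push.
Side B against Concede: payoffs 4, -4, -2 → best response Concede.
Side B against Hold: payoffs 9, -9, -2 → best response Concede.
Side B against Push: payoffs -9, -3, 9 → best response Push.
Side B against Walk: payoffs -7, 9, 6 → best response Hold.
Mutual best responses: (Push, Push); (Walk, Hold).

(Push, Push), (Walk, Hold)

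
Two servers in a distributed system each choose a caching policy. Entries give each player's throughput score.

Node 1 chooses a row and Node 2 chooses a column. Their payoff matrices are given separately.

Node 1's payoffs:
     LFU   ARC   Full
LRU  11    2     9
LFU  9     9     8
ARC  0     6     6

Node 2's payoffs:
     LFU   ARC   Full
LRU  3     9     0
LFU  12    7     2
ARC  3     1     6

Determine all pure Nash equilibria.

No pure-strategy Nash equilibrium.

Mark each player's best response to every combination of opponents' strategies; a profile where every player is best-responding is a pure Nash equilibrium.
Node 1 against LFU: payoffs 11, 9, 0 → best response LRU.
Node 1 against ARC: payoffs 2, 9, 6 → best response LFU.
Node 1 against Full: payoffs 9, 8, 6 → best response LRU.
Node 2 against LRU: payoffs 3, 9, 0 → best response ARC.
Node 2 against LFU: payoffs 12, 7, 2 → best response LFU.
Node 2 against ARC: payoffs 3, 1, 6 → best response Full.
No profile is a mutual best response for all players.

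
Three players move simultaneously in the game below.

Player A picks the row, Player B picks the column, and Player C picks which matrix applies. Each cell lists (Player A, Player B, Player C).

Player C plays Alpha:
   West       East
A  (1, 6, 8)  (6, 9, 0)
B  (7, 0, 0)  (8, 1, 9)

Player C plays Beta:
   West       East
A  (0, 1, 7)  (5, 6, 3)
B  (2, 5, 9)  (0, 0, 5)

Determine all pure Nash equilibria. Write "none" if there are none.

Mark each player's best response to every combination of opponents' strategies; a profile where every player is best-responding is a pure Nash equilibrium.
Player A against (West, Alpha): payoffs 1, 7 → best response B.
Player A against (West, Beta): payoffs 0, 2 → best response B.
Player A against (East, Alpha): payoffs 6, 8 → best response B.
Player A against (East, Beta): payoffs 5, 0 → best response A.
Player B against (A, Alpha): payoffs 6, 9 → best response East.
Player B against (A, Beta): payoffs 1, 6 → best response East.
Player B against (B, Alpha): payoffs 0, 1 → best response East.
Player B against (B, Beta): payoffs 5, 0 → best response West.
Player C against (A, West): payoffs 8, 7 → best response Alpha.
Player C against (A, East): payoffs 0, 3 → best response Beta.
Player C against (B, West): payoffs 0, 9 → best response Beta.
Player C against (B, East): payoffs 9, 5 → best response Alpha.
Mutual best responses: (A, East, Beta); (B, West, Beta); (B, East, Alpha).

(A, East, Beta) and (B, West, Beta) and (B, East, Alpha)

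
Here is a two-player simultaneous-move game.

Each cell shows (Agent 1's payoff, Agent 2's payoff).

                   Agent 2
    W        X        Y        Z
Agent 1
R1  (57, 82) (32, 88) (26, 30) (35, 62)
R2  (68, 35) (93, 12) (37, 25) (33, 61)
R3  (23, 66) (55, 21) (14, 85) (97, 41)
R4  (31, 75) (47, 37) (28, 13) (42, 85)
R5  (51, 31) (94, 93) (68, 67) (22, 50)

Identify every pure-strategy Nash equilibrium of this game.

Agent 1 against W: payoffs 57, 68, 23, 31, 51 → best response R2.
Agent 1 against X: payoffs 32, 93, 55, 47, 94 → best response R5.
Agent 1 against Y: payoffs 26, 37, 14, 28, 68 → best response R5.
Agent 1 against Z: payoffs 35, 33, 97, 42, 22 → best response R3.
Agent 2 against R1: payoffs 82, 88, 30, 62 → best response X.
Agent 2 against R2: payoffs 35, 12, 25, 61 → best response Z.
Agent 2 against R3: payoffs 66, 21, 85, 41 → best response Y.
Agent 2 against R4: payoffs 75, 37, 13, 85 → best response Z.
Agent 2 against R5: payoffs 31, 93, 67, 50 → best response X.
Mutual best responses: (R5, X).

The unique pure-strategy Nash equilibrium is (R5, X).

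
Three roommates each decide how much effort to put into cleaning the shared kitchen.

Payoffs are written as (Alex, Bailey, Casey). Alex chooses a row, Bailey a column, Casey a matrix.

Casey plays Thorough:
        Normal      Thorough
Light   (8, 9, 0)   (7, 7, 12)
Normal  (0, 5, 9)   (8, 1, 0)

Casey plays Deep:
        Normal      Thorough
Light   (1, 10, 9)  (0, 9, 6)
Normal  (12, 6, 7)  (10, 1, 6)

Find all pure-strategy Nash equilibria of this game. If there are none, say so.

No pure-strategy Nash equilibrium.

Alex against (Normal, Thorough): payoffs 8, 0 → best response Light.
Alex against (Normal, Deep): payoffs 1, 12 → best response Normal.
Alex against (Thorough, Thorough): payoffs 7, 8 → best response Normal.
Alex against (Thorough, Deep): payoffs 0, 10 → best response Normal.
Bailey against (Light, Thorough): payoffs 9, 7 → best response Normal.
Bailey against (Light, Deep): payoffs 10, 9 → best response Normal.
Bailey against (Normal, Thorough): payoffs 5, 1 → best response Normal.
Bailey against (Normal, Deep): payoffs 6, 1 → best response Normal.
Casey against (Light, Normal): payoffs 0, 9 → best response Deep.
Casey against (Light, Thorough): payoffs 12, 6 → best response Thorough.
Casey against (Normal, Normal): payoffs 9, 7 → best response Thorough.
Casey against (Normal, Thorough): payoffs 0, 6 → best response Deep.
No profile is a mutual best response for all players.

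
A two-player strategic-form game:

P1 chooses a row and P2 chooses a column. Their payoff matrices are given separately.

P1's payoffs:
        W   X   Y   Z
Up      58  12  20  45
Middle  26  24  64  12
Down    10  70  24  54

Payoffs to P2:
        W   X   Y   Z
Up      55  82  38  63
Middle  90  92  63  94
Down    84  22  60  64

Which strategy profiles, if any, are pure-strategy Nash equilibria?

This game has no pure Nash equilibrium.

P1 against W: payoffs 58, 26, 10 → best response Up.
P1 against X: payoffs 12, 24, 70 → best response Down.
P1 against Y: payoffs 20, 64, 24 → best response Middle.
P1 against Z: payoffs 45, 12, 54 → best response Down.
P2 against Up: payoffs 55, 82, 38, 63 → best response X.
P2 against Middle: payoffs 90, 92, 63, 94 → best response Z.
P2 against Down: payoffs 84, 22, 60, 64 → best response W.
No profile is a mutual best response for all players.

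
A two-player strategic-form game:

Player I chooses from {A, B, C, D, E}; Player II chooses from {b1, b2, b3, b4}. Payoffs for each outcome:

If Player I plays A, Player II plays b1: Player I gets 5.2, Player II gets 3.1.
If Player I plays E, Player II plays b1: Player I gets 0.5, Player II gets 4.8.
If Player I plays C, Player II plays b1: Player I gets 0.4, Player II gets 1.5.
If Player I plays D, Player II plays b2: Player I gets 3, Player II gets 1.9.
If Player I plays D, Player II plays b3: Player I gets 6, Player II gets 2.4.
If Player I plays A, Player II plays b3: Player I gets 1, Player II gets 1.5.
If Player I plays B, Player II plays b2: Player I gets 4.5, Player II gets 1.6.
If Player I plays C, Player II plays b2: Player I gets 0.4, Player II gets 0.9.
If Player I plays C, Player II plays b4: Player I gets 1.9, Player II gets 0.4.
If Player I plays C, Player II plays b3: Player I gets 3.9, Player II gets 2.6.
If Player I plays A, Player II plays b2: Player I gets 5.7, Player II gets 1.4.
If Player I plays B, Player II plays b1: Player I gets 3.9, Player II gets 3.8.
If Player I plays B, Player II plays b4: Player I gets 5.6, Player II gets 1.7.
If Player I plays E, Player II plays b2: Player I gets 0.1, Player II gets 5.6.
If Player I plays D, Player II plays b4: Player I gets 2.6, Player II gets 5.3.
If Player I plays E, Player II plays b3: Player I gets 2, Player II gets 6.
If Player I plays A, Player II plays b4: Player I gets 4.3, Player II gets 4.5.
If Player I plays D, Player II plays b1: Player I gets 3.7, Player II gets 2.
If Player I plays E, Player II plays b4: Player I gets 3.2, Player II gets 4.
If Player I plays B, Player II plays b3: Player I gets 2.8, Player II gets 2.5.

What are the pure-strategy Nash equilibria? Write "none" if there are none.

Mark each player's best response to every combination of opponents' strategies; a profile where every player is best-responding is a pure Nash equilibrium.
Player I against b1: payoffs 5.2, 3.9, 0.4, 3.7, 0.5 → best response A.
Player I against b2: payoffs 5.7, 4.5, 0.4, 3, 0.1 → best response A.
Player I against b3: payoffs 1, 2.8, 3.9, 6, 2 → best response D.
Player I against b4: payoffs 4.3, 5.6, 1.9, 2.6, 3.2 → best response B.
Player II against A: payoffs 3.1, 1.4, 1.5, 4.5 → best response b4.
Player II against B: payoffs 3.8, 1.6, 2.5, 1.7 → best response b1.
Player II against C: payoffs 1.5, 0.9, 2.6, 0.4 → best response b3.
Player II against D: payoffs 2, 1.9, 2.4, 5.3 → best response b4.
Player II against E: payoffs 4.8, 5.6, 6, 4 → best response b3.
No profile is a mutual best response for all players.

There is no pure-strategy Nash equilibrium.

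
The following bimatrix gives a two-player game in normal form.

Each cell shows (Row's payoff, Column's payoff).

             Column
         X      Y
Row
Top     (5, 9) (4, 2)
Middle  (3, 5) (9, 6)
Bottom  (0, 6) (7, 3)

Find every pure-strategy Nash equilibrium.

Pure-strategy Nash equilibria: (Top, X); (Middle, Y)

Row against X: payoffs 5, 3, 0 → best response Top.
Row against Y: payoffs 4, 9, 7 → best response Middle.
Column against Top: payoffs 9, 2 → best response X.
Column against Middle: payoffs 5, 6 → best response Y.
Column against Bottom: payoffs 6, 3 → best response X.
Mutual best responses: (Top, X); (Middle, Y).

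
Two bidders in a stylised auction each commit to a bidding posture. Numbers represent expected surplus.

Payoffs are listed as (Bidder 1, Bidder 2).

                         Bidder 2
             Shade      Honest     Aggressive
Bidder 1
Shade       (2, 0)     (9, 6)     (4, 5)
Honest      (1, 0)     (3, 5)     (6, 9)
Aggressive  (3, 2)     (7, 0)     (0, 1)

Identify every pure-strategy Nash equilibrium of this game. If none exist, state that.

Bidder 1 against Shade: payoffs 2, 1, 3 → best response Aggressive.
Bidder 1 against Honest: payoffs 9, 3, 7 → best response Shade.
Bidder 1 against Aggressive: payoffs 4, 6, 0 → best response Honest.
Bidder 2 against Shade: payoffs 0, 6, 5 → best response Honest.
Bidder 2 against Honest: payoffs 0, 5, 9 → best response Aggressive.
Bidder 2 against Aggressive: payoffs 2, 0, 1 → best response Shade.
Mutual best responses: (Shade, Honest); (Honest, Aggressive); (Aggressive, Shade).

(Shade, Honest); (Honest, Aggressive); (Aggressive, Shade)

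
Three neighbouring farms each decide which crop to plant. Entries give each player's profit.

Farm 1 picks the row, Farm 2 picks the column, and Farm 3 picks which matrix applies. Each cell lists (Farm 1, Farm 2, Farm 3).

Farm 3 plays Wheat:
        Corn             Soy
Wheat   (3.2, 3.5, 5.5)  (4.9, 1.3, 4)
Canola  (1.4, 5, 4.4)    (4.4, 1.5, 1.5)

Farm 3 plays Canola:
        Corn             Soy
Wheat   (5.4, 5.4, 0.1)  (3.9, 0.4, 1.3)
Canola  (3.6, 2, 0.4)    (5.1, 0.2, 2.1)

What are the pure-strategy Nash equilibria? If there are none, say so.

(Wheat, Corn, Wheat)

Farm 1 against (Corn, Wheat): payoffs 3.2, 1.4 → best response Wheat.
Farm 1 against (Corn, Canola): payoffs 5.4, 3.6 → best response Wheat.
Farm 1 against (Soy, Wheat): payoffs 4.9, 4.4 → best response Wheat.
Farm 1 against (Soy, Canola): payoffs 3.9, 5.1 → best response Canola.
Farm 2 against (Wheat, Wheat): payoffs 3.5, 1.3 → best response Corn.
Farm 2 against (Wheat, Canola): payoffs 5.4, 0.4 → best response Corn.
Farm 2 against (Canola, Wheat): payoffs 5, 1.5 → best response Corn.
Farm 2 against (Canola, Canola): payoffs 2, 0.2 → best response Corn.
Farm 3 against (Wheat, Corn): payoffs 5.5, 0.1 → best response Wheat.
Farm 3 against (Wheat, Soy): payoffs 4, 1.3 → best response Wheat.
Farm 3 against (Canola, Corn): payoffs 4.4, 0.4 → best response Wheat.
Farm 3 against (Canola, Soy): payoffs 1.5, 2.1 → best response Canola.
Mutual best responses: (Wheat, Corn, Wheat).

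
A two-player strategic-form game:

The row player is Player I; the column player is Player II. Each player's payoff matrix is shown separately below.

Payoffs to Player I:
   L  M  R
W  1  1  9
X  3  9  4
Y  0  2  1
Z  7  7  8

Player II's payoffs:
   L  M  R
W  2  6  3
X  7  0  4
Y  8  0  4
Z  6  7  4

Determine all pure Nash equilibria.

There is no pure-strategy Nash equilibrium.

Player I against L: payoffs 1, 3, 0, 7 → best response Z.
Player I against M: payoffs 1, 9, 2, 7 → best response X.
Player I against R: payoffs 9, 4, 1, 8 → best response W.
Player II against W: payoffs 2, 6, 3 → best response M.
Player II against X: payoffs 7, 0, 4 → best response L.
Player II against Y: payoffs 8, 0, 4 → best response L.
Player II against Z: payoffs 6, 7, 4 → best response M.
No profile is a mutual best response for all players.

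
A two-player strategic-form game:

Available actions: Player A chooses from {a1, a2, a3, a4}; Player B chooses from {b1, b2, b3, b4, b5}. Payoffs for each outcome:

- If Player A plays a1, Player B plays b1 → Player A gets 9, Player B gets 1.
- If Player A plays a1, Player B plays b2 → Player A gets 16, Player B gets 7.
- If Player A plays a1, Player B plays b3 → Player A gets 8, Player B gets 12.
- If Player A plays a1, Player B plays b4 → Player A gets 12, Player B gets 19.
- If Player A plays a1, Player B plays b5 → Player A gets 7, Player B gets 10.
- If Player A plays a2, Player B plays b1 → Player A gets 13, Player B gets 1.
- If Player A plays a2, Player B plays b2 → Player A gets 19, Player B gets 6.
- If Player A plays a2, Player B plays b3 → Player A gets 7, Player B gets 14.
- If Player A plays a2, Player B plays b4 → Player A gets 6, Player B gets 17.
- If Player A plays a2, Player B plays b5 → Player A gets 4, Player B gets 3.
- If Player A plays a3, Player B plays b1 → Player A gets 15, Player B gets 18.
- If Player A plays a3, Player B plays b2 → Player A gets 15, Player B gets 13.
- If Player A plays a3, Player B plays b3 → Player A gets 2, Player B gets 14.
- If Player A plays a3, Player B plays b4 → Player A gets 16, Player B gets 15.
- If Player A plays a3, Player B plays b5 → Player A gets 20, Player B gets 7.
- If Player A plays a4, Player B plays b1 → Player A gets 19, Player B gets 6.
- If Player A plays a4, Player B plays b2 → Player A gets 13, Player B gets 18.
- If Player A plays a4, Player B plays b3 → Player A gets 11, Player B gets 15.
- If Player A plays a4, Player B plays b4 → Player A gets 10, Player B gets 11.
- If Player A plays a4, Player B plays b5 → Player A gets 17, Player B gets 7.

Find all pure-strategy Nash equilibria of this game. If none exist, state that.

Mark each player's best response to every combination of opponents' strategies; a profile where every player is best-responding is a pure Nash equilibrium.
Player A against b1: payoffs 9, 13, 15, 19 → best response a4.
Player A against b2: payoffs 16, 19, 15, 13 → best response a2.
Player A against b3: payoffs 8, 7, 2, 11 → best response a4.
Player A against b4: payoffs 12, 6, 16, 10 → best response a3.
Player A against b5: payoffs 7, 4, 20, 17 → best response a3.
Player B against a1: payoffs 1, 7, 12, 19, 10 → best response b4.
Player B against a2: payoffs 1, 6, 14, 17, 3 → best response b4.
Player B against a3: payoffs 18, 13, 14, 15, 7 → best response b1.
Player B against a4: payoffs 6, 18, 15, 11, 7 → best response b2.
No profile is a mutual best response for all players.

This game has no pure Nash equilibrium.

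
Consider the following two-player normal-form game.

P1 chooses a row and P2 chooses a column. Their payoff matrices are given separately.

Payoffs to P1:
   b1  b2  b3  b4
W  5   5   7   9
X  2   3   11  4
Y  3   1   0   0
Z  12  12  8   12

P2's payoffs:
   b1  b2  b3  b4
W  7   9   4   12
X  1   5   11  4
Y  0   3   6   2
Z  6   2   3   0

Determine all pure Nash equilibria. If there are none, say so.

(W, b1): P1 can switch to Z (5 → 12). Not NE.
(W, b2): P1 can switch to Z (5 → 12). Not NE.
(W, b3): P1 can switch to X (7 → 11). Not NE.
(W, b4): P1 can switch to Z (9 → 12). Not NE.
(X, b1): P1 can switch to W (2 → 5). Not NE.
(X, b2): P1 can switch to W (3 → 5). Not NE.
(X, b3): P1 gets 11, best alternative 8; P2 gets 11, best alternative 5. No profitable deviation — NE.
(X, b4): P1 can switch to W (4 → 9). Not NE.
(Y, b1): P1 can switch to W (3 → 5). Not NE.
(Y, b2): P1 can switch to W (1 → 5). Not NE.
(Y, b3): P1 can switch to W (0 → 7). Not NE.
(Z, b1): P1 gets 12, best alternative 5; P2 gets 6, best alternative 3. No profitable deviation — NE.
(The remaining 4 profiles each have a profitable deviation by the same check.)

The pure Nash equilibria are (X, b3) and (Z, b1).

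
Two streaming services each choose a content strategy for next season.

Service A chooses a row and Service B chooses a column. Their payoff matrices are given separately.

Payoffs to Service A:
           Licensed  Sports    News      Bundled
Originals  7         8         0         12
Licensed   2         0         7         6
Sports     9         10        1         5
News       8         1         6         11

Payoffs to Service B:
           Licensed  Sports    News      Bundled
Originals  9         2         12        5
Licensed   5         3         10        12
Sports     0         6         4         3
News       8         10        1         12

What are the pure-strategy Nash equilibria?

Pure NE: (Sports, Sports)

(Originals, Licensed): Service A can switch to Sports (7 → 9). Not NE.
(Originals, Sports): Service A can switch to Sports (8 → 10). Not NE.
(Originals, News): Service A can switch to Licensed (0 → 7). Not NE.
(Originals, Bundled): Service B can switch to Licensed (5 → 9). Not NE.
(Licensed, Licensed): Service A can switch to Originals (2 → 7). Not NE.
(Licensed, Sports): Service A can switch to Originals (0 → 8). Not NE.
(Licensed, News): Service B can switch to Bundled (10 → 12). Not NE.
(Licensed, Bundled): Service A can switch to Originals (6 → 12). Not NE.
(Sports, Licensed): Service B can switch to Sports (0 → 6). Not NE.
(Sports, Sports): Service A gets 10, best alternative 8; Service B gets 6, best alternative 4. No profitable deviation — NE.
(Sports, News): Service A can switch to Licensed (1 → 7). Not NE.
(The remaining 5 profiles each have a profitable deviation by the same check.)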